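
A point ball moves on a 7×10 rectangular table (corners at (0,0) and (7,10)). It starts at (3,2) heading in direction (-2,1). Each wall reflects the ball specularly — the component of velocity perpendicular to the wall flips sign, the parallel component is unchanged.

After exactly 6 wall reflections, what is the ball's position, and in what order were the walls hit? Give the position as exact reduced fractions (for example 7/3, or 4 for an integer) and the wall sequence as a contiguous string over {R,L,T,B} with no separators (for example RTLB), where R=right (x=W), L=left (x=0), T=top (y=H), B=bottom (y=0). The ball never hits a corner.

1. t=3/2 → L at (0,7/2); v=(2,1)
2. t=7/2 → R at (7,7); v=(-2,1)
3. t=3 → T at (1,10); v=(-2,-1)
4. t=1/2 → L at (0,19/2); v=(2,-1)
5. t=7/2 → R at (7,6); v=(-2,-1)
6. t=7/2 → L at (0,5/2); v=(2,-1)

Final position: (0,5/2)
Wall sequence: LRTLRL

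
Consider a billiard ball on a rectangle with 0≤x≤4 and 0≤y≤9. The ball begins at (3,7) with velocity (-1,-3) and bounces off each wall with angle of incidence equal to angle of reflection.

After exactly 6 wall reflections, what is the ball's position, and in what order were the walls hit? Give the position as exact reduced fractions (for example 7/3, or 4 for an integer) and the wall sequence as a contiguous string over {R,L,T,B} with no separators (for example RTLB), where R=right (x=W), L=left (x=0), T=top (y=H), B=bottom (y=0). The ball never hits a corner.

Final position: (0,8)
Wall sequence: BLTRBL

1. t=7/3 → B at (2/3,0); v=(-1,3)
2. t=2/3 → L at (0,2); v=(1,3)
3. t=7/3 → T at (7/3,9); v=(1,-3)
4. t=5/3 → R at (4,4); v=(-1,-3)
5. t=4/3 → B at (8/3,0); v=(-1,3)
6. t=8/3 → L at (0,8); v=(1,3)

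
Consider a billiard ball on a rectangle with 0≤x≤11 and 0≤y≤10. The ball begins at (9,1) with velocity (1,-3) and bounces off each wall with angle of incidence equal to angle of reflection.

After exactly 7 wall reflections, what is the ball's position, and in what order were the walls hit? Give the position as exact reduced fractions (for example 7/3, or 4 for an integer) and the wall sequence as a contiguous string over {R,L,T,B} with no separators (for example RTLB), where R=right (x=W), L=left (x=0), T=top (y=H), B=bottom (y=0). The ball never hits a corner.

1. t=1/3 → B at (28/3,0); v=(1,3)
2. t=5/3 → R at (11,5); v=(-1,3)
3. t=5/3 → T at (28/3,10); v=(-1,-3)
4. t=10/3 → B at (6,0); v=(-1,3)
5. t=10/3 → T at (8/3,10); v=(-1,-3)
6. t=8/3 → L at (0,2); v=(1,-3)
7. t=2/3 → B at (2/3,0); v=(1,3)

Final position: (2/3,0)
Wall sequence: BRTBTLB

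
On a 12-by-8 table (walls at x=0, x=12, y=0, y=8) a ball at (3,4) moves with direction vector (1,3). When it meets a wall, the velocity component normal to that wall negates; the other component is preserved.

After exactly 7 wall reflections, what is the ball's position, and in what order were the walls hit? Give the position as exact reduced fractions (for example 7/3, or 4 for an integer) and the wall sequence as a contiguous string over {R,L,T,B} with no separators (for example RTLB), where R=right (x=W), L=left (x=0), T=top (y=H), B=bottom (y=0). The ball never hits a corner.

Final position: (19/3,0)
Wall sequence: TBTRBTB

1. t=4/3 → T at (13/3,8); v=(1,-3)
2. t=8/3 → B at (7,0); v=(1,3)
3. t=8/3 → T at (29/3,8); v=(1,-3)
4. t=7/3 → R at (12,1); v=(-1,-3)
5. t=1/3 → B at (35/3,0); v=(-1,3)
6. t=8/3 → T at (9,8); v=(-1,-3)
7. t=8/3 → B at (19/3,0); v=(-1,3)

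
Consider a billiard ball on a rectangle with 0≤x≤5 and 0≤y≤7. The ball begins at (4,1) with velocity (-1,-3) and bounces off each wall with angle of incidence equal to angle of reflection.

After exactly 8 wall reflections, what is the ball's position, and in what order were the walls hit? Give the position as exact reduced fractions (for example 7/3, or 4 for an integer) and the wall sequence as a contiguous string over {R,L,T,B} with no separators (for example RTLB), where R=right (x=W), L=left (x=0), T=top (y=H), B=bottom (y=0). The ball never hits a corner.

1. t=1/3 → B at (11/3,0); v=(-1,3)
2. t=7/3 → T at (4/3,7); v=(-1,-3)
3. t=4/3 → L at (0,3); v=(1,-3)
4. t=1 → B at (1,0); v=(1,3)
5. t=7/3 → T at (10/3,7); v=(1,-3)
6. t=5/3 → R at (5,2); v=(-1,-3)
7. t=2/3 → B at (13/3,0); v=(-1,3)
8. t=7/3 → T at (2,7); v=(-1,-3)

Final position: (2,7)
Wall sequence: BTLBTRBT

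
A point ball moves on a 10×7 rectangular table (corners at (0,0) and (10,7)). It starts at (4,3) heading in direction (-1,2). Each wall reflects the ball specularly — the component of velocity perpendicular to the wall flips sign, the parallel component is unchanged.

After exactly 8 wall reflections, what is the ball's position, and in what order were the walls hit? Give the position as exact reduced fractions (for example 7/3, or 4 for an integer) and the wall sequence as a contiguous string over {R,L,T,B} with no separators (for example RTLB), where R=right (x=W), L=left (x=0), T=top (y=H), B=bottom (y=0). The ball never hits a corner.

1. t=2 → T at (2,7); v=(-1,-2)
2. t=2 → L at (0,3); v=(1,-2)
3. t=3/2 → B at (3/2,0); v=(1,2)
4. t=7/2 → T at (5,7); v=(1,-2)
5. t=7/2 → B at (17/2,0); v=(1,2)
6. t=3/2 → R at (10,3); v=(-1,2)
7. t=2 → T at (8,7); v=(-1,-2)
8. t=7/2 → B at (9/2,0); v=(-1,2)

Final position: (9/2,0)
Wall sequence: TLBTBRTB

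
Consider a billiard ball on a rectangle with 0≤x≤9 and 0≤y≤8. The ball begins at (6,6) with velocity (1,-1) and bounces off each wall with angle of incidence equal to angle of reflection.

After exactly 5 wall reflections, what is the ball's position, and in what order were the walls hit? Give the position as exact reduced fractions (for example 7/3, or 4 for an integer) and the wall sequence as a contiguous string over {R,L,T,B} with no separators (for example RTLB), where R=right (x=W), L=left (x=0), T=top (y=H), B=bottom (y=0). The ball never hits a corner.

1. t=3 → R at (9,3); v=(-1,-1)
2. t=3 → B at (6,0); v=(-1,1)
3. t=6 → L at (0,6); v=(1,1)
4. t=2 → T at (2,8); v=(1,-1)
5. t=7 → R at (9,1); v=(-1,-1)

Final position: (9,1)
Wall sequence: RBLTR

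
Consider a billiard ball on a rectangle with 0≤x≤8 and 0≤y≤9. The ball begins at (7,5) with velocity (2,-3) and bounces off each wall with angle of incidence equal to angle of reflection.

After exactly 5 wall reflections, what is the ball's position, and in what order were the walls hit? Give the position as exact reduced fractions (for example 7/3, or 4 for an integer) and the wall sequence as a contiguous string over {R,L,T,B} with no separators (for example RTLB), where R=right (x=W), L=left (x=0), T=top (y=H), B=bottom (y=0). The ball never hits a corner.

1. t=1/2 → R at (8,7/2); v=(-2,-3)
2. t=7/6 → B at (17/3,0); v=(-2,3)
3. t=17/6 → L at (0,17/2); v=(2,3)
4. t=1/6 → T at (1/3,9); v=(2,-3)
5. t=3 → B at (19/3,0); v=(2,3)

Final position: (19/3,0)
Wall sequence: RBLTB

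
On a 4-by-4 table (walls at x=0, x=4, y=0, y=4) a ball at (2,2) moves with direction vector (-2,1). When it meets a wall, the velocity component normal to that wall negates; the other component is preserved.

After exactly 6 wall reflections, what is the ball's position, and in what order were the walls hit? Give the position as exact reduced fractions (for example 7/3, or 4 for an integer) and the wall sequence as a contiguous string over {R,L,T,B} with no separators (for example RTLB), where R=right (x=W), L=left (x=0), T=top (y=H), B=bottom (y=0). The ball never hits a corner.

Final position: (4,1)
Wall sequence: LTRLBR

1. t=1 → L at (0,3); v=(2,1)
2. t=1 → T at (2,4); v=(2,-1)
3. t=1 → R at (4,3); v=(-2,-1)
4. t=2 → L at (0,1); v=(2,-1)
5. t=1 → B at (2,0); v=(2,1)
6. t=1 → R at (4,1); v=(-2,1)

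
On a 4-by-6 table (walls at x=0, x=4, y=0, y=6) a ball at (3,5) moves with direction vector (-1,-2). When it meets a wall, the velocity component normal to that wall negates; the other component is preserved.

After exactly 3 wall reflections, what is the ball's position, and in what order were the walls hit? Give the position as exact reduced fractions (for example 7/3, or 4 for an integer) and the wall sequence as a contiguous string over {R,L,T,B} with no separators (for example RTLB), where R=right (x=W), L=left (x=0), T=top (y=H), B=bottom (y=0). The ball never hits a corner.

1. t=5/2 → B at (1/2,0); v=(-1,2)
2. t=1/2 → L at (0,1); v=(1,2)
3. t=5/2 → T at (5/2,6); v=(1,-2)

Final position: (5/2,6)
Wall sequence: BLT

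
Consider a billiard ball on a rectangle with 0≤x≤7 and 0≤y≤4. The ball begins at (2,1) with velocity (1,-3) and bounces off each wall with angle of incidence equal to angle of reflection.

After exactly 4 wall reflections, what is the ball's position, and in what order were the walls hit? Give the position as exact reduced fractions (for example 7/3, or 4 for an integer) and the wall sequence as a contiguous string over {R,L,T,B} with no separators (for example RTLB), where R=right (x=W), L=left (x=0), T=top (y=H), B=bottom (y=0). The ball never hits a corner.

Final position: (19/3,4)
Wall sequence: BTBT

1. t=1/3 → B at (7/3,0); v=(1,3)
2. t=4/3 → T at (11/3,4); v=(1,-3)
3. t=4/3 → B at (5,0); v=(1,3)
4. t=4/3 → T at (19/3,4); v=(1,-3)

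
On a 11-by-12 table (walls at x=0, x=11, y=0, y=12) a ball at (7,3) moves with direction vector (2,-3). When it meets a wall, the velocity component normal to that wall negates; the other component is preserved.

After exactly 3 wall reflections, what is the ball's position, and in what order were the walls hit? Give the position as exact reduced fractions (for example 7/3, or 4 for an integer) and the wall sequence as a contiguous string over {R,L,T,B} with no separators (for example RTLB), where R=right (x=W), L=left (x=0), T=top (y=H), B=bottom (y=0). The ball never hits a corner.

1. t=1 → B at (9,0); v=(2,3)
2. t=1 → R at (11,3); v=(-2,3)
3. t=3 → T at (5,12); v=(-2,-3)

Final position: (5,12)
Wall sequence: BRT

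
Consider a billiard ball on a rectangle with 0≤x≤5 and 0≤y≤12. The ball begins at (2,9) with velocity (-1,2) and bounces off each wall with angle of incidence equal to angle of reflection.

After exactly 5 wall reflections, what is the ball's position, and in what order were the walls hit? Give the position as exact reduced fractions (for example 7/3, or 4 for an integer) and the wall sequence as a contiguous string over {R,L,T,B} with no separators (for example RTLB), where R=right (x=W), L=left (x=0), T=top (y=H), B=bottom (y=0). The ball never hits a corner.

Final position: (0,9)
Wall sequence: TLRBL

1. t=3/2 → T at (1/2,12); v=(-1,-2)
2. t=1/2 → L at (0,11); v=(1,-2)
3. t=5 → R at (5,1); v=(-1,-2)
4. t=1/2 → B at (9/2,0); v=(-1,2)
5. t=9/2 → L at (0,9); v=(1,2)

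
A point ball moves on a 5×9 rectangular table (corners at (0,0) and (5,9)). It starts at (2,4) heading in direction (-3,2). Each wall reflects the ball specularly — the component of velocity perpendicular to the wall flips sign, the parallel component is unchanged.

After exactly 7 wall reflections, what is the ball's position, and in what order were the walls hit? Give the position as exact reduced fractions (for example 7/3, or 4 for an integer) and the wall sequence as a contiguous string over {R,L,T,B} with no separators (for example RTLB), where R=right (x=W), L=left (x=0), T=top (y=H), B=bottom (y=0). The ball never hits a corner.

Final position: (0,2/3)
Wall sequence: LRTLRBL

1. t=2/3 → L at (0,16/3); v=(3,2)
2. t=5/3 → R at (5,26/3); v=(-3,2)
3. t=1/6 → T at (9/2,9); v=(-3,-2)
4. t=3/2 → L at (0,6); v=(3,-2)
5. t=5/3 → R at (5,8/3); v=(-3,-2)
6. t=4/3 → B at (1,0); v=(-3,2)
7. t=1/3 → L at (0,2/3); v=(3,2)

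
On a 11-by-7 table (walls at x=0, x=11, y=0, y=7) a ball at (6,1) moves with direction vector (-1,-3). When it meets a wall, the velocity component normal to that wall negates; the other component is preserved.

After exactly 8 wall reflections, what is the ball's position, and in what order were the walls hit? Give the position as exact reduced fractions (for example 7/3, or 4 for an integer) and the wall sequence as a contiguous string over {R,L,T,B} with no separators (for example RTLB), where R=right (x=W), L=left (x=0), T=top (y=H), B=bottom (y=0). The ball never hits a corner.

Final position: (25/3,0)
Wall sequence: BTBLTBTB

1. t=1/3 → B at (17/3,0); v=(-1,3)
2. t=7/3 → T at (10/3,7); v=(-1,-3)
3. t=7/3 → B at (1,0); v=(-1,3)
4. t=1 → L at (0,3); v=(1,3)
5. t=4/3 → T at (4/3,7); v=(1,-3)
6. t=7/3 → B at (11/3,0); v=(1,3)
7. t=7/3 → T at (6,7); v=(1,-3)
8. t=7/3 → B at (25/3,0); v=(1,3)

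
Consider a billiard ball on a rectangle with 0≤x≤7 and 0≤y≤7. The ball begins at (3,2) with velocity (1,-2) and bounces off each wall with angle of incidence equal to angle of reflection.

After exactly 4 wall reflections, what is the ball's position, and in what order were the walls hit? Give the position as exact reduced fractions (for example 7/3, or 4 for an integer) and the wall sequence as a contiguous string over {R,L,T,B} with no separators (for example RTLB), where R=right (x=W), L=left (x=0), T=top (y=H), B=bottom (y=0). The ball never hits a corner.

Final position: (3,0)
Wall sequence: BRTB

1. t=1 → B at (4,0); v=(1,2)
2. t=3 → R at (7,6); v=(-1,2)
3. t=1/2 → T at (13/2,7); v=(-1,-2)
4. t=7/2 → B at (3,0); v=(-1,2)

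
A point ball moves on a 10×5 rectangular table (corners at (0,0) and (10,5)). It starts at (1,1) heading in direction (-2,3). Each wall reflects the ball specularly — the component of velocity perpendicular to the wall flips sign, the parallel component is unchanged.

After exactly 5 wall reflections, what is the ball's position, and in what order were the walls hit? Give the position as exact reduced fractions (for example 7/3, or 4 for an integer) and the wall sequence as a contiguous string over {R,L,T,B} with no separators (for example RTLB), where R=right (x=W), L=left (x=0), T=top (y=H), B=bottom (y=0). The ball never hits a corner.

1. t=1/2 → L at (0,5/2); v=(2,3)
2. t=5/6 → T at (5/3,5); v=(2,-3)
3. t=5/3 → B at (5,0); v=(2,3)
4. t=5/3 → T at (25/3,5); v=(2,-3)
5. t=5/6 → R at (10,5/2); v=(-2,-3)

Final position: (10,5/2)
Wall sequence: LTBTR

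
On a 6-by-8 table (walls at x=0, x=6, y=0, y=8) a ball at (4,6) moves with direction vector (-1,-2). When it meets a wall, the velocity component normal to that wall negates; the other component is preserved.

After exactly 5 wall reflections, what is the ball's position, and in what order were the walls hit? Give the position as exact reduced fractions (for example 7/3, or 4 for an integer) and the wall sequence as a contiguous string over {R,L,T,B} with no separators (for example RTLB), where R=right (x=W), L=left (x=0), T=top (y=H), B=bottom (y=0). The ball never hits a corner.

Final position: (5,0)
Wall sequence: BLTRB

1. t=3 → B at (1,0); v=(-1,2)
2. t=1 → L at (0,2); v=(1,2)
3. t=3 → T at (3,8); v=(1,-2)
4. t=3 → R at (6,2); v=(-1,-2)
5. t=1 → B at (5,0); v=(-1,2)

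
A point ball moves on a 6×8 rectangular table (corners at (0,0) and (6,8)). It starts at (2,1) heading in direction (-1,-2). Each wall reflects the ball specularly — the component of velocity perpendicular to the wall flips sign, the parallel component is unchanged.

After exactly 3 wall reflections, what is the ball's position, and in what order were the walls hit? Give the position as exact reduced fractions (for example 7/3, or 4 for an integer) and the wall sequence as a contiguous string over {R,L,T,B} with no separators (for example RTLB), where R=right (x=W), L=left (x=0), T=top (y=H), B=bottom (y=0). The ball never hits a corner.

1. t=1/2 → B at (3/2,0); v=(-1,2)
2. t=3/2 → L at (0,3); v=(1,2)
3. t=5/2 → T at (5/2,8); v=(1,-2)

Final position: (5/2,8)
Wall sequence: BLT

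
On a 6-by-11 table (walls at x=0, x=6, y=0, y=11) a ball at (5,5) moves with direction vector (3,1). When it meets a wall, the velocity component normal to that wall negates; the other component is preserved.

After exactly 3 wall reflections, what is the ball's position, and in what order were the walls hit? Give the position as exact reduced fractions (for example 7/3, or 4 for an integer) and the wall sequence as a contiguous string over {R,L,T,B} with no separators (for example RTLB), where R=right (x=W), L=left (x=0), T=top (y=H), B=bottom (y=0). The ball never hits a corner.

1. t=1/3 → R at (6,16/3); v=(-3,1)
2. t=2 → L at (0,22/3); v=(3,1)
3. t=2 → R at (6,28/3); v=(-3,1)

Final position: (6,28/3)
Wall sequence: RLR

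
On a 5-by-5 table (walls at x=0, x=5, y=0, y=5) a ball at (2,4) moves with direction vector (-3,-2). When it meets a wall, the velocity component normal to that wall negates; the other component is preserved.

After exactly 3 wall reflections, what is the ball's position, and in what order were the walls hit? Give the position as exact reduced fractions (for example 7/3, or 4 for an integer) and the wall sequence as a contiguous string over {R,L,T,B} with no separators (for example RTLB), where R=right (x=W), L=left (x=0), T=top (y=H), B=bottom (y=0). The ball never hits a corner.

Final position: (5,2/3)
Wall sequence: LBR

1. t=2/3 → L at (0,8/3); v=(3,-2)
2. t=4/3 → B at (4,0); v=(3,2)
3. t=1/3 → R at (5,2/3); v=(-3,2)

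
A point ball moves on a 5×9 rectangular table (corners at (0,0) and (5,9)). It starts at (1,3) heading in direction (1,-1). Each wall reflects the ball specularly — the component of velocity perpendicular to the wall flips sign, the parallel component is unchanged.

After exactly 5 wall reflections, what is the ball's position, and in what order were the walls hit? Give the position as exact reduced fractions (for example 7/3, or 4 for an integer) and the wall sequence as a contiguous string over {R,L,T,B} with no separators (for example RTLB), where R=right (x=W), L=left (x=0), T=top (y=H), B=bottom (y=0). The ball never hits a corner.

1. t=3 → B at (4,0); v=(1,1)
2. t=1 → R at (5,1); v=(-1,1)
3. t=5 → L at (0,6); v=(1,1)
4. t=3 → T at (3,9); v=(1,-1)
5. t=2 → R at (5,7); v=(-1,-1)

Final position: (5,7)
Wall sequence: BRLTR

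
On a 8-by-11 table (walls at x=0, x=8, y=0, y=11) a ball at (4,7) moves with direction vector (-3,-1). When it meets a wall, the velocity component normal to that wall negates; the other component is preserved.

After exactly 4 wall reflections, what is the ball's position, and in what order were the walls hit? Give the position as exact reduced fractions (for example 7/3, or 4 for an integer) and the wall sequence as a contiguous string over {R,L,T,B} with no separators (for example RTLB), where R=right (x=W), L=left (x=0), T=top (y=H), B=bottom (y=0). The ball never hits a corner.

Final position: (1,0)
Wall sequence: LRLB

1. t=4/3 → L at (0,17/3); v=(3,-1)
2. t=8/3 → R at (8,3); v=(-3,-1)
3. t=8/3 → L at (0,1/3); v=(3,-1)
4. t=1/3 → B at (1,0); v=(3,1)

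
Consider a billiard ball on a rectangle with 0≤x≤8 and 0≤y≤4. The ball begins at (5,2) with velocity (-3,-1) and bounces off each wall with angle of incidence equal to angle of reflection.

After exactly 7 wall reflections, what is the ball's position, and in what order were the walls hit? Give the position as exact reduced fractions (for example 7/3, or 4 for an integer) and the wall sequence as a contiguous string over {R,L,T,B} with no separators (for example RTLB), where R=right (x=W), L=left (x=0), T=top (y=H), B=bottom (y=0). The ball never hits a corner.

1. t=5/3 → L at (0,1/3); v=(3,-1)
2. t=1/3 → B at (1,0); v=(3,1)
3. t=7/3 → R at (8,7/3); v=(-3,1)
4. t=5/3 → T at (3,4); v=(-3,-1)
5. t=1 → L at (0,3); v=(3,-1)
6. t=8/3 → R at (8,1/3); v=(-3,-1)
7. t=1/3 → B at (7,0); v=(-3,1)

Final position: (7,0)
Wall sequence: LBRTLRB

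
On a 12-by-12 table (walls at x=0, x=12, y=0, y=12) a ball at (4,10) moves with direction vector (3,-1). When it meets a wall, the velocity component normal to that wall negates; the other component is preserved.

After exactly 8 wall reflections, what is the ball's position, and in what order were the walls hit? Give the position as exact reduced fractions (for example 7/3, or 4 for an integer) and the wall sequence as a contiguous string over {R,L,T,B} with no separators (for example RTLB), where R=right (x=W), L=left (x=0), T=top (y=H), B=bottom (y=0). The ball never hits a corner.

1. t=8/3 → R at (12,22/3); v=(-3,-1)
2. t=4 → L at (0,10/3); v=(3,-1)
3. t=10/3 → B at (10,0); v=(3,1)
4. t=2/3 → R at (12,2/3); v=(-3,1)
5. t=4 → L at (0,14/3); v=(3,1)
6. t=4 → R at (12,26/3); v=(-3,1)
7. t=10/3 → T at (2,12); v=(-3,-1)
8. t=2/3 → L at (0,34/3); v=(3,-1)

Final position: (0,34/3)
Wall sequence: RLBRLRTL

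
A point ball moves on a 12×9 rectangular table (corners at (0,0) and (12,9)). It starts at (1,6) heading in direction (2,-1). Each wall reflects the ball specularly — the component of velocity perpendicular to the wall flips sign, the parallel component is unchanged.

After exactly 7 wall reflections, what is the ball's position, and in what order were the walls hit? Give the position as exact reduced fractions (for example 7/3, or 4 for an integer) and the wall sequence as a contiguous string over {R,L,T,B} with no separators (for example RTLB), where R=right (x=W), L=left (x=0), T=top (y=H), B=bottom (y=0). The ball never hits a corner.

Final position: (1,0)
Wall sequence: RBLTRLB

1. t=11/2 → R at (12,1/2); v=(-2,-1)
2. t=1/2 → B at (11,0); v=(-2,1)
3. t=11/2 → L at (0,11/2); v=(2,1)
4. t=7/2 → T at (7,9); v=(2,-1)
5. t=5/2 → R at (12,13/2); v=(-2,-1)
6. t=6 → L at (0,1/2); v=(2,-1)
7. t=1/2 → B at (1,0); v=(2,1)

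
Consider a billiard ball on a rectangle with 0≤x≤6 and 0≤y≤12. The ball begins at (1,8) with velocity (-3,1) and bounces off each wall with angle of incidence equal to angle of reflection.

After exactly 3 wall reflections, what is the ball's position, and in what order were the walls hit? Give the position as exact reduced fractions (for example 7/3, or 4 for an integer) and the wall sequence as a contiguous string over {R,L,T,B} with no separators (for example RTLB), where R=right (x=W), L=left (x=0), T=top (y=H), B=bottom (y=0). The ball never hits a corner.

1. t=1/3 → L at (0,25/3); v=(3,1)
2. t=2 → R at (6,31/3); v=(-3,1)
3. t=5/3 → T at (1,12); v=(-3,-1)

Final position: (1,12)
Wall sequence: LRT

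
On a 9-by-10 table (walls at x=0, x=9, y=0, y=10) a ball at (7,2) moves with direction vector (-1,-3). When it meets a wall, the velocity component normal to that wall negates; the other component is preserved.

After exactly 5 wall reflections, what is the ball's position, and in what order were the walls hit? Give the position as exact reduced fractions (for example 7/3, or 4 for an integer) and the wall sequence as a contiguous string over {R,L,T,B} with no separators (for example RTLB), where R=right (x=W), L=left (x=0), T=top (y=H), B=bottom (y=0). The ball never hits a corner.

1. t=2/3 → B at (19/3,0); v=(-1,3)
2. t=10/3 → T at (3,10); v=(-1,-3)
3. t=3 → L at (0,1); v=(1,-3)
4. t=1/3 → B at (1/3,0); v=(1,3)
5. t=10/3 → T at (11/3,10); v=(1,-3)

Final position: (11/3,10)
Wall sequence: BTLBT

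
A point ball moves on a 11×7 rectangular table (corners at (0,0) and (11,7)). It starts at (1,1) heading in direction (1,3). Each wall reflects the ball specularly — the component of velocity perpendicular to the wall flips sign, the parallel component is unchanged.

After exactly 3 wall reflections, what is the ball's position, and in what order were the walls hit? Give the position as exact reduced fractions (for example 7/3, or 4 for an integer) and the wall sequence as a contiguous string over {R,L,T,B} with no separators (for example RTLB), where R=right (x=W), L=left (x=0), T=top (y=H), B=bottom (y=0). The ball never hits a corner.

1. t=2 → T at (3,7); v=(1,-3)
2. t=7/3 → B at (16/3,0); v=(1,3)
3. t=7/3 → T at (23/3,7); v=(1,-3)

Final position: (23/3,7)
Wall sequence: TBT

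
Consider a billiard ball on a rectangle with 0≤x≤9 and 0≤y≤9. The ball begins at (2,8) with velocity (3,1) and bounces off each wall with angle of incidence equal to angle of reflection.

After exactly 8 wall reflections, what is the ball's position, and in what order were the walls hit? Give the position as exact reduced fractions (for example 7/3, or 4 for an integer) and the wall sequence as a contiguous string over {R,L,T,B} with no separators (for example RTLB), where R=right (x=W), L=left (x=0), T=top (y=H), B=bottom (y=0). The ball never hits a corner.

1. t=1 → T at (5,9); v=(3,-1)
2. t=4/3 → R at (9,23/3); v=(-3,-1)
3. t=3 → L at (0,14/3); v=(3,-1)
4. t=3 → R at (9,5/3); v=(-3,-1)
5. t=5/3 → B at (4,0); v=(-3,1)
6. t=4/3 → L at (0,4/3); v=(3,1)
7. t=3 → R at (9,13/3); v=(-3,1)
8. t=3 → L at (0,22/3); v=(3,1)

Final position: (0,22/3)
Wall sequence: TRLRBLRL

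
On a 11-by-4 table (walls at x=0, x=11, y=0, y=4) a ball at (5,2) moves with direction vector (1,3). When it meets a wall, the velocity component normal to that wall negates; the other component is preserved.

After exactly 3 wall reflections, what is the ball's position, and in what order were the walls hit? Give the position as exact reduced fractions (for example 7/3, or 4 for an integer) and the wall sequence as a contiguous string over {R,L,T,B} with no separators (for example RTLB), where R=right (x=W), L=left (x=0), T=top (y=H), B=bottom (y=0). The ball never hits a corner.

1. t=2/3 → T at (17/3,4); v=(1,-3)
2. t=4/3 → B at (7,0); v=(1,3)
3. t=4/3 → T at (25/3,4); v=(1,-3)

Final position: (25/3,4)
Wall sequence: TBT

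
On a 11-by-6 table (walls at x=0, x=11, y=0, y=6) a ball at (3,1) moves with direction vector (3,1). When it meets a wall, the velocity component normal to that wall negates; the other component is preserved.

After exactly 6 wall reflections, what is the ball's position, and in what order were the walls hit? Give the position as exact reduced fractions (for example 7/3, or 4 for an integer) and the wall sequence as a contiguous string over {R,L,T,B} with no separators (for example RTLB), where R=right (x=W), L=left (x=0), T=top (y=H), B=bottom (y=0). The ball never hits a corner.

Final position: (0,8/3)
Wall sequence: RTLRBL

1. t=8/3 → R at (11,11/3); v=(-3,1)
2. t=7/3 → T at (4,6); v=(-3,-1)
3. t=4/3 → L at (0,14/3); v=(3,-1)
4. t=11/3 → R at (11,1); v=(-3,-1)
5. t=1 → B at (8,0); v=(-3,1)
6. t=8/3 → L at (0,8/3); v=(3,1)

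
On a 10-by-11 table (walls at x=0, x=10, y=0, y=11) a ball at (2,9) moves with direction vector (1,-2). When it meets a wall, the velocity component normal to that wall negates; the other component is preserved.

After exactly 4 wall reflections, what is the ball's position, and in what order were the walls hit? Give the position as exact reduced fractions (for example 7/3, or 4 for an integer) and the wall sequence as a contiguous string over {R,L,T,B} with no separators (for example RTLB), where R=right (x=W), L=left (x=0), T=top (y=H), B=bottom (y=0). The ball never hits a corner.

Final position: (5/2,0)
Wall sequence: BRTB

1. t=9/2 → B at (13/2,0); v=(1,2)
2. t=7/2 → R at (10,7); v=(-1,2)
3. t=2 → T at (8,11); v=(-1,-2)
4. t=11/2 → B at (5/2,0); v=(-1,2)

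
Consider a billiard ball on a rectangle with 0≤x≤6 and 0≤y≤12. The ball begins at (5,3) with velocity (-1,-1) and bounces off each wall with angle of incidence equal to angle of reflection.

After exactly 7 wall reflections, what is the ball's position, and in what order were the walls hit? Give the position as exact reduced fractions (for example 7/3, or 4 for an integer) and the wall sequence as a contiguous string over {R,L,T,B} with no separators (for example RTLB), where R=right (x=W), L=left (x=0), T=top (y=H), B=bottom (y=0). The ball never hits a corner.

Final position: (2,0)
Wall sequence: BLRTLRB

1. t=3 → B at (2,0); v=(-1,1)
2. t=2 → L at (0,2); v=(1,1)
3. t=6 → R at (6,8); v=(-1,1)
4. t=4 → T at (2,12); v=(-1,-1)
5. t=2 → L at (0,10); v=(1,-1)
6. t=6 → R at (6,4); v=(-1,-1)
7. t=4 → B at (2,0); v=(-1,1)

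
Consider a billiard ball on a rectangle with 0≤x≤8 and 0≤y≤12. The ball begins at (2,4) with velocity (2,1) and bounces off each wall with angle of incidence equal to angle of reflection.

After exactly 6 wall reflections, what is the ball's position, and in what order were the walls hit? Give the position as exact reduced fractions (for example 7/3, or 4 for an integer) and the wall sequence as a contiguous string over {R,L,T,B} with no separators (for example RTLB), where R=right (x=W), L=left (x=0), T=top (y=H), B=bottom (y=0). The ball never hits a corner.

Final position: (8,1)
Wall sequence: RLTRLR

1. t=3 → R at (8,7); v=(-2,1)
2. t=4 → L at (0,11); v=(2,1)
3. t=1 → T at (2,12); v=(2,-1)
4. t=3 → R at (8,9); v=(-2,-1)
5. t=4 → L at (0,5); v=(2,-1)
6. t=4 → R at (8,1); v=(-2,-1)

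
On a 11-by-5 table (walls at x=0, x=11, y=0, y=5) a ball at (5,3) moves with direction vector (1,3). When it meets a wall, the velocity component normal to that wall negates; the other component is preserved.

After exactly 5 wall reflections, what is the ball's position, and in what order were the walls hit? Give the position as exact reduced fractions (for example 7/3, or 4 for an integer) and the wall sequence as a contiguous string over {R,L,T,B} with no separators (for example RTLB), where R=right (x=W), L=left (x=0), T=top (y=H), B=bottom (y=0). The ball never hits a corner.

Final position: (11,1)
Wall sequence: TBTBR

1. t=2/3 → T at (17/3,5); v=(1,-3)
2. t=5/3 → B at (22/3,0); v=(1,3)
3. t=5/3 → T at (9,5); v=(1,-3)
4. t=5/3 → B at (32/3,0); v=(1,3)
5. t=1/3 → R at (11,1); v=(-1,3)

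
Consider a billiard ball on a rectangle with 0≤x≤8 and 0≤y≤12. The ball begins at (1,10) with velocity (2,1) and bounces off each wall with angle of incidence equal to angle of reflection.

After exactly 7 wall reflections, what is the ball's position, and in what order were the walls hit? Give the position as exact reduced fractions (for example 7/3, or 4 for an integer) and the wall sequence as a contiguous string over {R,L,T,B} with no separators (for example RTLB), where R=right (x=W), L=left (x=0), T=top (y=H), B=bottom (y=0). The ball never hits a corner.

Final position: (8,11/2)
Wall sequence: TRLRBLR

1. t=2 → T at (5,12); v=(2,-1)
2. t=3/2 → R at (8,21/2); v=(-2,-1)
3. t=4 → L at (0,13/2); v=(2,-1)
4. t=4 → R at (8,5/2); v=(-2,-1)
5. t=5/2 → B at (3,0); v=(-2,1)
6. t=3/2 → L at (0,3/2); v=(2,1)
7. t=4 → R at (8,11/2); v=(-2,1)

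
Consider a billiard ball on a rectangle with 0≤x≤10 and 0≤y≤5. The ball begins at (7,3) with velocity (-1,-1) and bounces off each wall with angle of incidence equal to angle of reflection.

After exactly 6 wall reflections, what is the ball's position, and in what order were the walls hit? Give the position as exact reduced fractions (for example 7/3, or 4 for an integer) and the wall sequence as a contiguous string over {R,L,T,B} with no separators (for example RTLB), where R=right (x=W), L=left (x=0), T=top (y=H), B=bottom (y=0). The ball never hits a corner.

1. t=3 → B at (4,0); v=(-1,1)
2. t=4 → L at (0,4); v=(1,1)
3. t=1 → T at (1,5); v=(1,-1)
4. t=5 → B at (6,0); v=(1,1)
5. t=4 → R at (10,4); v=(-1,1)
6. t=1 → T at (9,5); v=(-1,-1)

Final position: (9,5)
Wall sequence: BLTBRT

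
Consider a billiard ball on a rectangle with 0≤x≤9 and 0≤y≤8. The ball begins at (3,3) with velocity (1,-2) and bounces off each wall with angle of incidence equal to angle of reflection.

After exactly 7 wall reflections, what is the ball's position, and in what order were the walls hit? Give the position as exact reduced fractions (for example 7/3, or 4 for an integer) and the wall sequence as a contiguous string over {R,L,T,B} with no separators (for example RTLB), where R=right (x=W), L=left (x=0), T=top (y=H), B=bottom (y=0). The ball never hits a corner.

Final position: (5/2,0)
Wall sequence: BTRBTLB

1. t=3/2 → B at (9/2,0); v=(1,2)
2. t=4 → T at (17/2,8); v=(1,-2)
3. t=1/2 → R at (9,7); v=(-1,-2)
4. t=7/2 → B at (11/2,0); v=(-1,2)
5. t=4 → T at (3/2,8); v=(-1,-2)
6. t=3/2 → L at (0,5); v=(1,-2)
7. t=5/2 → B at (5/2,0); v=(1,2)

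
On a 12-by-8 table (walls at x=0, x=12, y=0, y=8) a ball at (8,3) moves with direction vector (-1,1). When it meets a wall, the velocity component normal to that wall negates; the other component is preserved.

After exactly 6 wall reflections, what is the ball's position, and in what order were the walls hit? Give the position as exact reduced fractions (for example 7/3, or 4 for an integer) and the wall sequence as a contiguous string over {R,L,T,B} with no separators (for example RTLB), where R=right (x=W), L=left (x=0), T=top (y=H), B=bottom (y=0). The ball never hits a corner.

Final position: (3,0)
Wall sequence: TLBRTB

1. t=5 → T at (3,8); v=(-1,-1)
2. t=3 → L at (0,5); v=(1,-1)
3. t=5 → B at (5,0); v=(1,1)
4. t=7 → R at (12,7); v=(-1,1)
5. t=1 → T at (11,8); v=(-1,-1)
6. t=8 → B at (3,0); v=(-1,1)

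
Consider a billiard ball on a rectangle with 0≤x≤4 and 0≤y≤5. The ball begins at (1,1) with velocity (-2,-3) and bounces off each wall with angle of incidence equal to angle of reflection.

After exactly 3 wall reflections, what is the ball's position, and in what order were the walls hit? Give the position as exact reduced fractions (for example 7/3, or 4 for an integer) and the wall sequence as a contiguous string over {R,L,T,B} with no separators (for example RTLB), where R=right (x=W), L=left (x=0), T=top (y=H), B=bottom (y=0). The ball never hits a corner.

1. t=1/3 → B at (1/3,0); v=(-2,3)
2. t=1/6 → L at (0,1/2); v=(2,3)
3. t=3/2 → T at (3,5); v=(2,-3)

Final position: (3,5)
Wall sequence: BLT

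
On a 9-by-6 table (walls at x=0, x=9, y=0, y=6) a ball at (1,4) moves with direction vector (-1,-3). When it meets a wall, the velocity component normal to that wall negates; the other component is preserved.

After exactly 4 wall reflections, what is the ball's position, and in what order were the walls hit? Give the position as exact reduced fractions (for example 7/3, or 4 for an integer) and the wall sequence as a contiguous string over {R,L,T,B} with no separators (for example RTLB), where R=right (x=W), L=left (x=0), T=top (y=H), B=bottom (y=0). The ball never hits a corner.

Final position: (13/3,0)
Wall sequence: LBTB

1. t=1 → L at (0,1); v=(1,-3)
2. t=1/3 → B at (1/3,0); v=(1,3)
3. t=2 → T at (7/3,6); v=(1,-3)
4. t=2 → B at (13/3,0); v=(1,3)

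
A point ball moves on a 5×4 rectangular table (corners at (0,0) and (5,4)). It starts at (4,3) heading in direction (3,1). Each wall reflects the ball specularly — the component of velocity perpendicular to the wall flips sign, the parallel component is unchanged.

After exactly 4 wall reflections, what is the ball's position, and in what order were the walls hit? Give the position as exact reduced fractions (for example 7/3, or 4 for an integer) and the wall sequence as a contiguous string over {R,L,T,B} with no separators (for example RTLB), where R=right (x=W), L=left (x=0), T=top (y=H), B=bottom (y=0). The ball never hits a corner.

1. t=1/3 → R at (5,10/3); v=(-3,1)
2. t=2/3 → T at (3,4); v=(-3,-1)
3. t=1 → L at (0,3); v=(3,-1)
4. t=5/3 → R at (5,4/3); v=(-3,-1)

Final position: (5,4/3)
Wall sequence: RTLR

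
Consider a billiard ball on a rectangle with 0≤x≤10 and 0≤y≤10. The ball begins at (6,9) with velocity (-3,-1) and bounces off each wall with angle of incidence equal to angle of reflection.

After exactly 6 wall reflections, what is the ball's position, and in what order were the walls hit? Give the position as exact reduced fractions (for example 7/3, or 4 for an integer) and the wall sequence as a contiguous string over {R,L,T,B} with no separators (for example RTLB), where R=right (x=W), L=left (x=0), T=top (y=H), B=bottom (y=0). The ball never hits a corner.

1. t=2 → L at (0,7); v=(3,-1)
2. t=10/3 → R at (10,11/3); v=(-3,-1)
3. t=10/3 → L at (0,1/3); v=(3,-1)
4. t=1/3 → B at (1,0); v=(3,1)
5. t=3 → R at (10,3); v=(-3,1)
6. t=10/3 → L at (0,19/3); v=(3,1)

Final position: (0,19/3)
Wall sequence: LRLBRL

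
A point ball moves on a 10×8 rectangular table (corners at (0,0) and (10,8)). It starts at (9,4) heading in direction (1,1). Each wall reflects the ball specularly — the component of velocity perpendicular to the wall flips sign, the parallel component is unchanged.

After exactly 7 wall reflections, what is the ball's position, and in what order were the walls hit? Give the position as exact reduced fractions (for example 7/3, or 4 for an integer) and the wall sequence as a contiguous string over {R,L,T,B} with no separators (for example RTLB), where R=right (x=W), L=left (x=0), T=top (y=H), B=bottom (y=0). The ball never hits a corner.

Final position: (3,0)
Wall sequence: RTLBTRB

1. t=1 → R at (10,5); v=(-1,1)
2. t=3 → T at (7,8); v=(-1,-1)
3. t=7 → L at (0,1); v=(1,-1)
4. t=1 → B at (1,0); v=(1,1)
5. t=8 → T at (9,8); v=(1,-1)
6. t=1 → R at (10,7); v=(-1,-1)
7. t=7 → B at (3,0); v=(-1,1)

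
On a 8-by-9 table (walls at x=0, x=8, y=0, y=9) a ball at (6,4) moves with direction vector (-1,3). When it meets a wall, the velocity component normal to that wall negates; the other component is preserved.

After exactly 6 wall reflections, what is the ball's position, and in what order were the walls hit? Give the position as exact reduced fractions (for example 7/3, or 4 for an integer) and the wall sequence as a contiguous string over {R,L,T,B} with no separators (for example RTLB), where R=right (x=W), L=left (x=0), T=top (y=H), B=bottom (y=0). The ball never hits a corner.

1. t=5/3 → T at (13/3,9); v=(-1,-3)
2. t=3 → B at (4/3,0); v=(-1,3)
3. t=4/3 → L at (0,4); v=(1,3)
4. t=5/3 → T at (5/3,9); v=(1,-3)
5. t=3 → B at (14/3,0); v=(1,3)
6. t=3 → T at (23/3,9); v=(1,-3)

Final position: (23/3,9)
Wall sequence: TBLTBT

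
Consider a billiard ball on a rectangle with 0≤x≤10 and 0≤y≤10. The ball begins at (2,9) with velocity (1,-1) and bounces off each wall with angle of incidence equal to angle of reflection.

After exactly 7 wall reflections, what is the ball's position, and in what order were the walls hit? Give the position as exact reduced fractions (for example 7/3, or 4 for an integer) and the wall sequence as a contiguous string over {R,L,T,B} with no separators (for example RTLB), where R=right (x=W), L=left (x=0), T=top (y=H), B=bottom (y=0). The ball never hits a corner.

Final position: (0,9)
Wall sequence: RBLTRBL

1. t=8 → R at (10,1); v=(-1,-1)
2. t=1 → B at (9,0); v=(-1,1)
3. t=9 → L at (0,9); v=(1,1)
4. t=1 → T at (1,10); v=(1,-1)
5. t=9 → R at (10,1); v=(-1,-1)
6. t=1 → B at (9,0); v=(-1,1)
7. t=9 → L at (0,9); v=(1,1)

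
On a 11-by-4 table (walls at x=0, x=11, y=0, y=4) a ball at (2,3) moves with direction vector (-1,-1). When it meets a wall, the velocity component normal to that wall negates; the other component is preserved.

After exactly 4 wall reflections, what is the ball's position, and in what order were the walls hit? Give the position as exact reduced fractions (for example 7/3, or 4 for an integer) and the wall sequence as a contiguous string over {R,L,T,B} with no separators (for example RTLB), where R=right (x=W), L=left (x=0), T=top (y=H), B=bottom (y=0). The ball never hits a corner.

Final position: (9,0)
Wall sequence: LBTB

1. t=2 → L at (0,1); v=(1,-1)
2. t=1 → B at (1,0); v=(1,1)
3. t=4 → T at (5,4); v=(1,-1)
4. t=4 → B at (9,0); v=(1,1)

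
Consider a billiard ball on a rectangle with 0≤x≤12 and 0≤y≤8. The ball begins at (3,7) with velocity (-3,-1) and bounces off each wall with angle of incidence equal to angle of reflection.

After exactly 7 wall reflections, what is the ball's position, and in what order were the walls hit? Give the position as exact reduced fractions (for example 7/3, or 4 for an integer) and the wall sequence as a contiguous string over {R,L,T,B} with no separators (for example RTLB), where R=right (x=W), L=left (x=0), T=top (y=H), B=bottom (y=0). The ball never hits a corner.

1. t=1 → L at (0,6); v=(3,-1)
2. t=4 → R at (12,2); v=(-3,-1)
3. t=2 → B at (6,0); v=(-3,1)
4. t=2 → L at (0,2); v=(3,1)
5. t=4 → R at (12,6); v=(-3,1)
6. t=2 → T at (6,8); v=(-3,-1)
7. t=2 → L at (0,6); v=(3,-1)

Final position: (0,6)
Wall sequence: LRBLRTL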